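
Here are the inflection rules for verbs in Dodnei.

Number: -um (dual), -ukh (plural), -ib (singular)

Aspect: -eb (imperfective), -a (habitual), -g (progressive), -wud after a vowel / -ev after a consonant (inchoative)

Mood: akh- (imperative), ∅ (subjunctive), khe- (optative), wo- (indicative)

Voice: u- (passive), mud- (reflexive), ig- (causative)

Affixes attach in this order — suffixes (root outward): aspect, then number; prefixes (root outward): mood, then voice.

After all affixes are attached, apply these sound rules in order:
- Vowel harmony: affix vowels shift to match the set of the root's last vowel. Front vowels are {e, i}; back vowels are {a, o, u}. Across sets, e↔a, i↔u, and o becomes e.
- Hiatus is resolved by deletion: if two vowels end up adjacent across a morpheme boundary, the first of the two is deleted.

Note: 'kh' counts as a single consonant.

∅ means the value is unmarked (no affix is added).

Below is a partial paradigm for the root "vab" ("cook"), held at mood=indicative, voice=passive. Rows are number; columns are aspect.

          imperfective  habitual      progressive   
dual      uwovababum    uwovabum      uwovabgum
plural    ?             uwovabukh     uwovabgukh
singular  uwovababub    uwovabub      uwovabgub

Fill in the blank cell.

Attach mood indicative wo- → wovab.
Attach aspect imperfective -eb → wovabeb.
Attach voice passive u- → uwovabeb.
Attach number plural -ukh → uwovabebukh.
Apply vowel harmony: uwovabebukh → uwovababukh.
Vowel deletion: no change.

uwovababukh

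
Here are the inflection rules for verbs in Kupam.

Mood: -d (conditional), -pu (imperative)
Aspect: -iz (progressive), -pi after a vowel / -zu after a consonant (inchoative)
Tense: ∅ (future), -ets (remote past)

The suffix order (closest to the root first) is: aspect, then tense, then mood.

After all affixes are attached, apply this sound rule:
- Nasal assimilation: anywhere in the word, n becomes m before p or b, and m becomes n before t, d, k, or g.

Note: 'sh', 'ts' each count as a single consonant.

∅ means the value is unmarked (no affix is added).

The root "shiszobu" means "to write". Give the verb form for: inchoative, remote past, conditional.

shiszobupietsd

Attach aspect inchoative -pi (after vowel 'u') → shiszobupi.
Attach tense remote past -ets → shiszobupiets.
Attach mood conditional -d → shiszobupietsd.
Nasal assimilation: no change.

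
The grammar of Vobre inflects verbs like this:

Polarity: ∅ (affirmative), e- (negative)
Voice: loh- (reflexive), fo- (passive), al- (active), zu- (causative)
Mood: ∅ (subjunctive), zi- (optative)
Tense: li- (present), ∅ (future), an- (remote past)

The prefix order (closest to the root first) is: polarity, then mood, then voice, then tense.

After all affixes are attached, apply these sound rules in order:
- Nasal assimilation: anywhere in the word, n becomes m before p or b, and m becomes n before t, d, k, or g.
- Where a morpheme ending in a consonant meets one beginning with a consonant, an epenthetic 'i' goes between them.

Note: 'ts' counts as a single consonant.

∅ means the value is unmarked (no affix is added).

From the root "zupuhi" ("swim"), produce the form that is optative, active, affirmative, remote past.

polarity = affirmative: zero marking, form stays zupuhi.
Attach mood optative zi- → zizupuhi.
Attach voice active al- → alzizupuhi.
Attach tense remote past an- → analzizupuhi.
Nasal assimilation: no change.
Apply epenthesis: analzizupuhi → analizizupuhi.

analizizupuhi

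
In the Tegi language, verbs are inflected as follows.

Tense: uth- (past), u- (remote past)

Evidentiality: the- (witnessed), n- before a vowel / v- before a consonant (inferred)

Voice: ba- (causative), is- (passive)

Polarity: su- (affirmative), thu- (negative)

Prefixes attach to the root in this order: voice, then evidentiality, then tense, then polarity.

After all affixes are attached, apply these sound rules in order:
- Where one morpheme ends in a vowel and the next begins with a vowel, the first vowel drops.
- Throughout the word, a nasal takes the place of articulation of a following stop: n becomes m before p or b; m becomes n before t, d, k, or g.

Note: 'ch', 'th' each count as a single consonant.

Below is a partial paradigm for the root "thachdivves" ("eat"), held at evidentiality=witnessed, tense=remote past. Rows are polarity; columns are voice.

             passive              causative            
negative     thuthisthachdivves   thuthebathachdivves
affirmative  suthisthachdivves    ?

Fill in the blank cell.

Attach voice causative ba- → bathachdivves.
Attach evidentiality witnessed the- → thebathachdivves.
Attach tense remote past u- → uthebathachdivves.
Attach polarity affirmative su- → suuthebathachdivves.
Apply vowel deletion: suuthebathachdivves → suthebathachdivves.
Nasal assimilation: no change.

suthebathachdivves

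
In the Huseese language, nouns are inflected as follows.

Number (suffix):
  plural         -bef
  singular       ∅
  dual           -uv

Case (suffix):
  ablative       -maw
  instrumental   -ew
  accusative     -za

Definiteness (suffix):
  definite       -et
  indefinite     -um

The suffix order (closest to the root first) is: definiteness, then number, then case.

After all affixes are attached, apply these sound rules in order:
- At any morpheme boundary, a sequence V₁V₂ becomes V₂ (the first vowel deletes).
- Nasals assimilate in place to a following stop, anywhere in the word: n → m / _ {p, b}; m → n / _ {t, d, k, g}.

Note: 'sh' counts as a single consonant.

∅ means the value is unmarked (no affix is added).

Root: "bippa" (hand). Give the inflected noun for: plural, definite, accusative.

bippetbefza

Attach definiteness definite -et → bippaet.
Attach number plural -bef → bippaetbef.
Attach case accusative -za → bippaetbefza.
Apply vowel deletion: bippaetbefza → bippetbefza.
Nasal assimilation: no change.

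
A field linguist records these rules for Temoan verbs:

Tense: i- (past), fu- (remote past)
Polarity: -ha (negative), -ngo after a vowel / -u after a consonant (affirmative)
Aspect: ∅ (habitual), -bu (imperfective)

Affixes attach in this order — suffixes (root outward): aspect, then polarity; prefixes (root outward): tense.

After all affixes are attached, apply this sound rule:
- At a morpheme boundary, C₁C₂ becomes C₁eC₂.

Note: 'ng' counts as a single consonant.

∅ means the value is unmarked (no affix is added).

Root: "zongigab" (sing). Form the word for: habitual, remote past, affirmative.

fuzongigabu

Attach tense remote past fu- → fuzongigab.
aspect = habitual: zero marking, form stays fuzongigab.
Attach polarity affirmative -u (after consonant 'b') → fuzongigabu.
Epenthesis: no change.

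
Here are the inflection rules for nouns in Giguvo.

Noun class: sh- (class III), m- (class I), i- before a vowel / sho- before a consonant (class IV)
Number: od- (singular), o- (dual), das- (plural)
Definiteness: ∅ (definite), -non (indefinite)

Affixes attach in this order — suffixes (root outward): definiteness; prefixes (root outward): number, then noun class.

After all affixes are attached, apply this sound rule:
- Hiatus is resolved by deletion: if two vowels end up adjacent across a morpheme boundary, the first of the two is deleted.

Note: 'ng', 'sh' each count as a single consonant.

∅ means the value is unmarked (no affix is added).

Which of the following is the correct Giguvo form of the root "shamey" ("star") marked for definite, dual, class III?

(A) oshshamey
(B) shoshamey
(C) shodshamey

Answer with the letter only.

Attach number dual o- → oshamey.
Attach noun class class III sh- → shoshamey.
definiteness = definite: zero marking, form stays shoshamey.
Vowel deletion: no change.
So the correct form is shoshamey, option (B).
(A) oshshamey is wrong: it has the affixes in the wrong order.
(C) shodshamey is wrong: it uses singular instead of dual for number.

B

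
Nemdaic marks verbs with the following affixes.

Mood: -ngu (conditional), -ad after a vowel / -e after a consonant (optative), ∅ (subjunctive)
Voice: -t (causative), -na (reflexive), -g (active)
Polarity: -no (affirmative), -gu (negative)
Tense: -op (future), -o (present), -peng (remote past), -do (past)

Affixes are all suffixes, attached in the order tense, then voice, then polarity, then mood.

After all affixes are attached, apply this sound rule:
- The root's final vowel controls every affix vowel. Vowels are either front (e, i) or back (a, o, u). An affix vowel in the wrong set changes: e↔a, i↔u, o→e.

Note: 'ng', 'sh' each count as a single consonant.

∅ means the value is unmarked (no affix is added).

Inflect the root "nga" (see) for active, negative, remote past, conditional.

ngapangggungu

Attach tense remote past -peng → ngapeng.
Attach voice active -g → ngapengg.
Attach polarity negative -gu → ngapengggu.
Attach mood conditional -ngu → ngapengggungu.
Apply vowel harmony: ngapengggungu → ngapangggungu.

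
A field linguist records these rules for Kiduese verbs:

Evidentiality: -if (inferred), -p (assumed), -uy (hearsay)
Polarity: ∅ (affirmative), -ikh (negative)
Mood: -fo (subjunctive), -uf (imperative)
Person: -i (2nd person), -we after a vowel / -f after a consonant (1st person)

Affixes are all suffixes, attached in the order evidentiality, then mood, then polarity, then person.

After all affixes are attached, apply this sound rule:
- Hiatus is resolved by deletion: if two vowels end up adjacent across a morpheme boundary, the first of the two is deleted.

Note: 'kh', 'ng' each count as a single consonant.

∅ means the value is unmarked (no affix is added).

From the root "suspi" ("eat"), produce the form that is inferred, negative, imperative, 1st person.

suspifufikhf

Attach evidentiality inferred -if → suspiif.
Attach mood imperative -uf → suspiifuf.
Attach polarity negative -ikh → suspiifufikh.
Attach person 1st person -f (after consonant 'kh') → suspiifufikhf.
Apply vowel deletion: suspiifufikhf → suspifufikhf.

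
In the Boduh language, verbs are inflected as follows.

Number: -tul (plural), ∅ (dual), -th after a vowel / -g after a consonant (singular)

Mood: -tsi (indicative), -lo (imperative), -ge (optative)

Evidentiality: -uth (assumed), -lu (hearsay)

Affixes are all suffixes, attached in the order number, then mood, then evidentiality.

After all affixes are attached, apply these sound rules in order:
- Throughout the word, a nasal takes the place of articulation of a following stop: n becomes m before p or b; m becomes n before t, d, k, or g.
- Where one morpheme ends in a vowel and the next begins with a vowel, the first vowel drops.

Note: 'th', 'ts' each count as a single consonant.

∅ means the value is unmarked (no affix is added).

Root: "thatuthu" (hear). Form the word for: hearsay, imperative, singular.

thatuthuthlolu

Attach number singular -th (after vowel 'u') → thatuthuth.
Attach mood imperative -lo → thatuthuthlo.
Attach evidentiality hearsay -lu → thatuthuthlolu.
Nasal assimilation: no change.
Vowel deletion: no change.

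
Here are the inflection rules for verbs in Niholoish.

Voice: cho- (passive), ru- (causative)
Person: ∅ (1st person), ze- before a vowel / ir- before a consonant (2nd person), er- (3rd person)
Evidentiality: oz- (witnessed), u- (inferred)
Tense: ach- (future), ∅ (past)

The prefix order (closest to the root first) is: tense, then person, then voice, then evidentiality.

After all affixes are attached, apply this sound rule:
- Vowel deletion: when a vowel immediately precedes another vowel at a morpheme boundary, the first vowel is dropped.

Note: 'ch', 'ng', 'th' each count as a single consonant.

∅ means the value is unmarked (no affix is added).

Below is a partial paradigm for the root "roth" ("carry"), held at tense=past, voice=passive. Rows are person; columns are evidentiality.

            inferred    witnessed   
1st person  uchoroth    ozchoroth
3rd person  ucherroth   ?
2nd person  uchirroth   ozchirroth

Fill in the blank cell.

ozcherroth

tense = past: zero marking, form stays roth.
Attach person 3rd person er- → erroth.
Attach voice passive cho- → choerroth.
Attach evidentiality witnessed oz- → ozchoerroth.
Apply vowel deletion: ozchoerroth → ozcherroth.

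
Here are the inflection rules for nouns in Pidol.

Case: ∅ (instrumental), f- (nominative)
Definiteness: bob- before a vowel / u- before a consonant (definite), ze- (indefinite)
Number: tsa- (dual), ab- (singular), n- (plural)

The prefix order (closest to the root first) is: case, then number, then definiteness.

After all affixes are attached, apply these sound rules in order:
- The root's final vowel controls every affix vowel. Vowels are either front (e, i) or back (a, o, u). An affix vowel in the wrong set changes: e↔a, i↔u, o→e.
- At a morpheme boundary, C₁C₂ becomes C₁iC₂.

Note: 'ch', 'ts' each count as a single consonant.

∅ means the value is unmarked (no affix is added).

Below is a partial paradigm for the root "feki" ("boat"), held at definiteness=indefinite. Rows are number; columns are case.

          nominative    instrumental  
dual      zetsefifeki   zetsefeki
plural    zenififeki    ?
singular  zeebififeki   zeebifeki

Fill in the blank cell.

zenifeki

case = instrumental: zero marking, form stays feki.
Attach number plural n- → nfeki.
Attach definiteness indefinite ze- → zenfeki.
Vowel harmony: no change.
Apply epenthesis: zenfeki → zenifeki.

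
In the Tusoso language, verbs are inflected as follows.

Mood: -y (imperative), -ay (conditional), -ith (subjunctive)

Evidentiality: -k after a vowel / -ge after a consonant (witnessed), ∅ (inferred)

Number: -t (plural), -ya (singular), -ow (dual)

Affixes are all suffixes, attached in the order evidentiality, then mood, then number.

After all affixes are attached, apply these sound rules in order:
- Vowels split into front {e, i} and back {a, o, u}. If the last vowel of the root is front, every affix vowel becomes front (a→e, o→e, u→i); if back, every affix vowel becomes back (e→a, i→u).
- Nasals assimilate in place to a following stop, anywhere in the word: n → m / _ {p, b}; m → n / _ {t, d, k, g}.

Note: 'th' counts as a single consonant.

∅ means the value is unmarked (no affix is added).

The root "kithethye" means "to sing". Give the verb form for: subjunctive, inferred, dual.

kithethyeithew

evidentiality = inferred: zero marking, form stays kithethye.
Attach mood subjunctive -ith → kithethyeith.
Attach number dual -ow → kithethyeithow.
Apply vowel harmony: kithethyeithow → kithethyeithew.
Nasal assimilation: no change.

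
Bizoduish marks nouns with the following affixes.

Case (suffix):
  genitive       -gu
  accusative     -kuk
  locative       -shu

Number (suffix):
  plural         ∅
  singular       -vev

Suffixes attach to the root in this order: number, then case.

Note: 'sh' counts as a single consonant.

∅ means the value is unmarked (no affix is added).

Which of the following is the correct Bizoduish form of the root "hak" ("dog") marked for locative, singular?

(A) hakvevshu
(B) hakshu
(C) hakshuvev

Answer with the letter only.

A

Attach number singular -vev → hakvev.
Attach case locative -shu → hakvevshu.
So the correct form is hakvevshu, option (A).
(B) hakshu is wrong: it uses plural instead of singular for number.
(C) hakshuvev is wrong: it has the affixes in the wrong order.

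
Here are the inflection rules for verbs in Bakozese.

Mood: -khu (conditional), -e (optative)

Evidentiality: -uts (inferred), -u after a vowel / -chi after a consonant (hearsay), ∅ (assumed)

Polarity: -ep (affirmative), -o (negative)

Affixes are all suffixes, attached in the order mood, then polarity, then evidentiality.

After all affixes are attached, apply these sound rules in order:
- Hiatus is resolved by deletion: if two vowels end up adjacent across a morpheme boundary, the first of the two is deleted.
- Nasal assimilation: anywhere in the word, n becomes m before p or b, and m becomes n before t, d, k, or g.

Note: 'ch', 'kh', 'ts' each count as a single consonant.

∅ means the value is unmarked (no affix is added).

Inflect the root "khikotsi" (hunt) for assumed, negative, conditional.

Attach mood conditional -khu → khikotsikhu.
Attach polarity negative -o → khikotsikhuo.
evidentiality = assumed: zero marking, form stays khikotsikhuo.
Apply vowel deletion: khikotsikhuo → khikotsikho.
Nasal assimilation: no change.

khikotsikho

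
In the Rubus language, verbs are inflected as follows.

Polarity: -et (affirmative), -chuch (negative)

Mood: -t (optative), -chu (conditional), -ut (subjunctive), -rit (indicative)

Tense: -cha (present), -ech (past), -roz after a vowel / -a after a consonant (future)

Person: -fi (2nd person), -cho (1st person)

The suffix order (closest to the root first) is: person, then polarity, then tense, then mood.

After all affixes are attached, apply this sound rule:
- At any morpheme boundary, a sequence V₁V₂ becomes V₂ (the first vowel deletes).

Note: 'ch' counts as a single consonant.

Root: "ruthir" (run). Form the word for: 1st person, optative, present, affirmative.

Attach person 1st person -cho → ruthircho.
Attach polarity affirmative -et → ruthirchoet.
Attach tense present -cha → ruthirchoetcha.
Attach mood optative -t → ruthirchoetchat.
Apply vowel deletion: ruthirchoetchat → ruthirchetchat.

ruthirchetchat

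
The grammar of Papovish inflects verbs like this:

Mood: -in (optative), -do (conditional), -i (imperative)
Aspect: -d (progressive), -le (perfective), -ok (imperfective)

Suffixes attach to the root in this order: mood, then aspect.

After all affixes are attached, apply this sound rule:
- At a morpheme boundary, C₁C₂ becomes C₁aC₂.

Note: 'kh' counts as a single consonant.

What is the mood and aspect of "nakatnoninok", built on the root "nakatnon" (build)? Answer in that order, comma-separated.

Segment: nakatnon-in-ok.
mood: -in → optative.
aspect: -ok → imperfective.

optative, imperfective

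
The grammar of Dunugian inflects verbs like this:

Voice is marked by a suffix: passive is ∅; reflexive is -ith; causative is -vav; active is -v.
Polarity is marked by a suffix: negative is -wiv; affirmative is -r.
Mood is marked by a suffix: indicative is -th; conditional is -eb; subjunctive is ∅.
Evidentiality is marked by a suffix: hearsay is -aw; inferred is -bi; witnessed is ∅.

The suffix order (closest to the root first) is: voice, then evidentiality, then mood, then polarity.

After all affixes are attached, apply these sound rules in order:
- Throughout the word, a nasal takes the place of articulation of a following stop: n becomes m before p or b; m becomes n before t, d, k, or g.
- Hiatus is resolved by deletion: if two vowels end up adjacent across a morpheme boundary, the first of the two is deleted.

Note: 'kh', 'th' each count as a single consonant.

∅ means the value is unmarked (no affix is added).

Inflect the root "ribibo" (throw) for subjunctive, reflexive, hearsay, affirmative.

ribibithawr

Attach voice reflexive -ith → ribiboith.
Attach evidentiality hearsay -aw → ribiboithaw.
mood = subjunctive: zero marking, form stays ribiboithaw.
Attach polarity affirmative -r → ribiboithawr.
Nasal assimilation: no change.
Apply vowel deletion: ribiboithawr → ribibithawr.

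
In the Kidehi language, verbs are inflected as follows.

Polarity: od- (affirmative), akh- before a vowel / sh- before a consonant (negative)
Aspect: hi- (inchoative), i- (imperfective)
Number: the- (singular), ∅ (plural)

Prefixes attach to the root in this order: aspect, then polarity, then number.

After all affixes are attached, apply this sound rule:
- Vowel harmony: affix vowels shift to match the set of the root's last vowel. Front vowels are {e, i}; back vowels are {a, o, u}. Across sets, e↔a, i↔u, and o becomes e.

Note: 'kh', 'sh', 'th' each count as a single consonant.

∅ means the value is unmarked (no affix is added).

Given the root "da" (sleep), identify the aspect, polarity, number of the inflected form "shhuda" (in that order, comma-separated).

Segment: sh-hi-da.
aspect: hi- → inchoative.
polarity: akh/sh- → negative.
number: ∅ → plural.

inchoative, negative, plural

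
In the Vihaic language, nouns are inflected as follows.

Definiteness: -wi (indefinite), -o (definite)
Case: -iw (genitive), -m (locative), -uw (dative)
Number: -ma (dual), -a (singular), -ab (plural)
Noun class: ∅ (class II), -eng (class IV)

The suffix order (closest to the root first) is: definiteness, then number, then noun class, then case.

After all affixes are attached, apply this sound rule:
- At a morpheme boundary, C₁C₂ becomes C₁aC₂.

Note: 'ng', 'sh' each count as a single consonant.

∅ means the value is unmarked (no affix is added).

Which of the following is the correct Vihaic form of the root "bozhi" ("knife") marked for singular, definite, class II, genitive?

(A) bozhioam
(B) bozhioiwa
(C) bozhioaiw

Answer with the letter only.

C

Attach definiteness definite -o → bozhio.
Attach number singular -a → bozhioa.
noun class = class II: zero marking, form stays bozhioa.
Attach case genitive -iw → bozhioaiw.
Epenthesis: no change.
So the correct form is bozhioaiw, option (C).
(B) bozhioiwa is wrong: it has the affixes in the wrong order.
(A) bozhioam is wrong: it uses locative instead of genitive for case.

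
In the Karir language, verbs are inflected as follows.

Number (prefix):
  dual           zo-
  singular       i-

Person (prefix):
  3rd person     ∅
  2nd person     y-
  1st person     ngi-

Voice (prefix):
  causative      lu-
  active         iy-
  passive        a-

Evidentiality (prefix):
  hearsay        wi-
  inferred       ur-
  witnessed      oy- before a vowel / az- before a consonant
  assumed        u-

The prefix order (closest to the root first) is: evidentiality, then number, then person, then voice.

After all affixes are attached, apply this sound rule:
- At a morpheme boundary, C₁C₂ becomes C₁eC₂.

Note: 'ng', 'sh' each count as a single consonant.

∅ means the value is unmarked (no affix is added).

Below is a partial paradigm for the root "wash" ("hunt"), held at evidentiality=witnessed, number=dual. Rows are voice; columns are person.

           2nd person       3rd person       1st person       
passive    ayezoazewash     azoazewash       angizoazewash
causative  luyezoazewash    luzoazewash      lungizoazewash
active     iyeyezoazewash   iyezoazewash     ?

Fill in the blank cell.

Attach evidentiality witnessed az- (before consonant 'w') → azwash.
Attach number dual zo- → zoazwash.
Attach person 1st person ngi- → ngizoazwash.
Attach voice active iy- → iyngizoazwash.
Apply epenthesis: iyngizoazwash → iyengizoazewash.

iyengizoazewash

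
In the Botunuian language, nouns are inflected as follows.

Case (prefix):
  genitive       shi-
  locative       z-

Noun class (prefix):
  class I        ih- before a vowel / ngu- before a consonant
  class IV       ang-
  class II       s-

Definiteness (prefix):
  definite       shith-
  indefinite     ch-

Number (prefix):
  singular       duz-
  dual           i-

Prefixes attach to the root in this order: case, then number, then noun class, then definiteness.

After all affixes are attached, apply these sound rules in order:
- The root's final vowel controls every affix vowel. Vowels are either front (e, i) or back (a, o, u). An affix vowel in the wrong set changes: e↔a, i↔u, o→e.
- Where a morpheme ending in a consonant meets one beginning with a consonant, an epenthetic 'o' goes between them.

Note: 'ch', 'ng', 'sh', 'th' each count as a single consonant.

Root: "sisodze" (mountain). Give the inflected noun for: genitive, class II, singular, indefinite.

chosodizoshisisodze

Attach case genitive shi- → shisisodze.
Attach number singular duz- → duzshisisodze.
Attach noun class class II s- → sduzshisisodze.
Attach definiteness indefinite ch- → chsduzshisisodze.
Apply vowel harmony: chsduzshisisodze → chsdizshisisodze.
Apply epenthesis: chsdizshisisodze → chosodizoshisisodze.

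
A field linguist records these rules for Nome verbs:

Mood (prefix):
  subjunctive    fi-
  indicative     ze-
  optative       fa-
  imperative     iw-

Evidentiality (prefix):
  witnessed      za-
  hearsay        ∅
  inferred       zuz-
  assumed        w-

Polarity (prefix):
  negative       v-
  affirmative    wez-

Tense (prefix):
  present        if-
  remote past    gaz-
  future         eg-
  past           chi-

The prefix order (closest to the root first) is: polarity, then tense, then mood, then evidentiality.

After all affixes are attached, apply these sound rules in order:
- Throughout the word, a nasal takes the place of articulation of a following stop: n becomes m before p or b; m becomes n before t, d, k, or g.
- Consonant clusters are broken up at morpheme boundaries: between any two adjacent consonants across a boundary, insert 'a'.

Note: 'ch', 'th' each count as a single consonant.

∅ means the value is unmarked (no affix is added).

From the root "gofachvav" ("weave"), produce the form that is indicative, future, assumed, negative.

wazeegavagofachvav

Attach polarity negative v- → vgofachvav.
Attach tense future eg- → egvgofachvav.
Attach mood indicative ze- → zeegvgofachvav.
Attach evidentiality assumed w- → wzeegvgofachvav.
Nasal assimilation: no change.
Apply epenthesis: wzeegvgofachvav → wazeegavagofachvav.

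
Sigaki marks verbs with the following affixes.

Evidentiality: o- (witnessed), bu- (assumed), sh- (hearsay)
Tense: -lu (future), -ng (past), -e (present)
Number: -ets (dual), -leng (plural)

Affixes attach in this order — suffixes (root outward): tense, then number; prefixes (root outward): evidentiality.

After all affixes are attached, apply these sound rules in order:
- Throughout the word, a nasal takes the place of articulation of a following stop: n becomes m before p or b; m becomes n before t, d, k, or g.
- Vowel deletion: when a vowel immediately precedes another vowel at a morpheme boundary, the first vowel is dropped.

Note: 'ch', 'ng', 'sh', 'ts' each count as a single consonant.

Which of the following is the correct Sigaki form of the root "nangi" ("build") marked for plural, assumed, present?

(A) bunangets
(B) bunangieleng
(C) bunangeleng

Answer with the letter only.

Attach tense present -e → nangie.
Attach number plural -leng → nangieleng.
Attach evidentiality assumed bu- → bunangieleng.
Nasal assimilation: no change.
Apply vowel deletion: bunangieleng → bunangeleng.
So the correct form is bunangeleng, option (C).
(B) bunangieleng is wrong: it fails to apply the sound rule(s).
(A) bunangets is wrong: it uses dual instead of plural for number.

C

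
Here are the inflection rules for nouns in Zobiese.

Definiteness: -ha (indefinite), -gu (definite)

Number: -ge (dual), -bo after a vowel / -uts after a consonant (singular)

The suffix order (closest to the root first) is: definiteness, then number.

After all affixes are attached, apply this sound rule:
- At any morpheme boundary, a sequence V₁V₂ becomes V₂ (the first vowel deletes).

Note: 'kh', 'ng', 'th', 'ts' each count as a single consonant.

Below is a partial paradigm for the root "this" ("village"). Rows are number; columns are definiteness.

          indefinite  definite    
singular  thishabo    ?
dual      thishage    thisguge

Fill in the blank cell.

Attach definiteness definite -gu → thisgu.
Attach number singular -bo (after vowel 'u') → thisgubo.
Vowel deletion: no change.

thisgubo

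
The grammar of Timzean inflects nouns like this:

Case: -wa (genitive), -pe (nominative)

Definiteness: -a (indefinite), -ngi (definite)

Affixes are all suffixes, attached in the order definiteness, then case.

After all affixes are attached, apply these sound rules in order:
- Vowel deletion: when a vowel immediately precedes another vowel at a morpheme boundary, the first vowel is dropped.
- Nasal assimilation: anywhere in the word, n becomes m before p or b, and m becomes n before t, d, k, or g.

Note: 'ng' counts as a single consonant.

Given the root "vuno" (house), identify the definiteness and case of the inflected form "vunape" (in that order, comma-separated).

Segment: vuno-a-pe.
definiteness: -a → indefinite.
case: -pe → nominative.

indefinite, nominative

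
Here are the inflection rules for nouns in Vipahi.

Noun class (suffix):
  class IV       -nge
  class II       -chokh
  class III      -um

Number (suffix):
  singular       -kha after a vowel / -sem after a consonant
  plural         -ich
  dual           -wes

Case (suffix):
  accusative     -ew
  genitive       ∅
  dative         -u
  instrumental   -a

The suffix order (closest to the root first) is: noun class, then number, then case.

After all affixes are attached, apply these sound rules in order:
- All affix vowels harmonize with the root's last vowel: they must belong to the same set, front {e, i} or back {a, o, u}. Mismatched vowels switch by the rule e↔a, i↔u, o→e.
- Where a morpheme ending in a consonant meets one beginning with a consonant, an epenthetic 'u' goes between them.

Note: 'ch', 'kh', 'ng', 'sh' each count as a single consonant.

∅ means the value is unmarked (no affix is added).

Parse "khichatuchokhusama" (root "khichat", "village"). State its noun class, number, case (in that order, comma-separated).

class II, singular, instrumental

Segment: khichat-chokh-sem-a.
noun class: -chokh → class II.
number: -kha/sem → singular.
case: -a → instrumental.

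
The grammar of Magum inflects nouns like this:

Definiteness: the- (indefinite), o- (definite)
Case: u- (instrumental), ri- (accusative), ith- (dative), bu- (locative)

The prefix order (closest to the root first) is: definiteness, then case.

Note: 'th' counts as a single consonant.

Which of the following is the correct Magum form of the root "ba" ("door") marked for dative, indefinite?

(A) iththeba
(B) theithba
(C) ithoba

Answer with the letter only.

A

Attach definiteness indefinite the- → theba.
Attach case dative ith- → iththeba.
So the correct form is iththeba, option (A).
(B) theithba is wrong: it has the affixes in the wrong order.
(C) ithoba is wrong: it uses definite instead of indefinite for definiteness.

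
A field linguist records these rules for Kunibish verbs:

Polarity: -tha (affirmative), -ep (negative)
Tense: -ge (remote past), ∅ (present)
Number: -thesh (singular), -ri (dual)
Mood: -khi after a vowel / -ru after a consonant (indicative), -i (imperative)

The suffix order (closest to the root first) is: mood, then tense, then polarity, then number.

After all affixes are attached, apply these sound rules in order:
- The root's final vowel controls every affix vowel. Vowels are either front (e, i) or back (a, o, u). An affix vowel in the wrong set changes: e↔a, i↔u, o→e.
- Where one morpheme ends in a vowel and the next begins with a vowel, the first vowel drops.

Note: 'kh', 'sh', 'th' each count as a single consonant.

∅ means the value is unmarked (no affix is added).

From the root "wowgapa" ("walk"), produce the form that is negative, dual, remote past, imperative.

Attach mood imperative -i → wowgapai.
Attach tense remote past -ge → wowgapaige.
Attach polarity negative -ep → wowgapaigeep.
Attach number dual -ri → wowgapaigeepri.
Apply vowel harmony: wowgapaigeepri → wowgapaugaapru.
Apply vowel deletion: wowgapaugaapru → wowgapugapru.

wowgapugapru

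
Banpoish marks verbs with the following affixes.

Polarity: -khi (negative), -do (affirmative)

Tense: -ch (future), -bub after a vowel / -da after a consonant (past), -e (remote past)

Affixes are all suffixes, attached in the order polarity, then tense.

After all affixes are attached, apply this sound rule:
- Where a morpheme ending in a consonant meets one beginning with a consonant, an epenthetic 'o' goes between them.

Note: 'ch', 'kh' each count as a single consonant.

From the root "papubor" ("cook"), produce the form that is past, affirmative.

papuborodobub

Attach polarity affirmative -do → papubordo.
Attach tense past -bub (after vowel 'o') → papubordobub.
Apply epenthesis: papubordobub → papuborodobub.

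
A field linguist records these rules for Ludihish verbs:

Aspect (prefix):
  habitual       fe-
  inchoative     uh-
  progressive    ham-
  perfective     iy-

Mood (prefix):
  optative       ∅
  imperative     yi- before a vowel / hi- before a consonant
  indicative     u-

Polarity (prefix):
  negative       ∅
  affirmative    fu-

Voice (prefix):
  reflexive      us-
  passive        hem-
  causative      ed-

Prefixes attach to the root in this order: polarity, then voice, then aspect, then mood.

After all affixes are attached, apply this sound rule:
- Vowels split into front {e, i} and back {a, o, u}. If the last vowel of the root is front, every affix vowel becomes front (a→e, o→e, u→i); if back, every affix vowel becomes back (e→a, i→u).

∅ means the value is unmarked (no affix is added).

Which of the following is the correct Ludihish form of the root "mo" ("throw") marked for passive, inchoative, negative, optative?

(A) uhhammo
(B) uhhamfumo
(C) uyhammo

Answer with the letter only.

polarity = negative: zero marking, form stays mo.
Attach voice passive hem- → hemmo.
Attach aspect inchoative uh- → uhhemmo.
mood = optative: zero marking, form stays uhhemmo.
Apply vowel harmony: uhhemmo → uhhammo.
So the correct form is uhhammo, option (A).
(C) uyhammo is wrong: it uses perfective instead of inchoative for aspect.
(B) uhhamfumo is wrong: it uses affirmative instead of negative for polarity.

A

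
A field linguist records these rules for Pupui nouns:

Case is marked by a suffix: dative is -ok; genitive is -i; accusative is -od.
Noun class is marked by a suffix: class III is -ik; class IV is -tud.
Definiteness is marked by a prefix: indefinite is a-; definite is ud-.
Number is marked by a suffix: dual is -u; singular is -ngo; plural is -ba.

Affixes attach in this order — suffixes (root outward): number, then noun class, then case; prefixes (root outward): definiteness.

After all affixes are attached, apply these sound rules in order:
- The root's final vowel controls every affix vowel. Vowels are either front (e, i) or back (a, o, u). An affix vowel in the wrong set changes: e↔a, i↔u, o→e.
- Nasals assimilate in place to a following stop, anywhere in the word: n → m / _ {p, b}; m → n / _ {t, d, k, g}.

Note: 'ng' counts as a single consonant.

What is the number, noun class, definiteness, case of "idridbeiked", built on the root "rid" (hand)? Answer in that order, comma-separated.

Segment: ud-rid-ba-ik-od.
number: -ba → plural.
noun class: -ik → class III.
definiteness: ud- → definite.
case: -od → accusative.

plural, class III, definite, accusative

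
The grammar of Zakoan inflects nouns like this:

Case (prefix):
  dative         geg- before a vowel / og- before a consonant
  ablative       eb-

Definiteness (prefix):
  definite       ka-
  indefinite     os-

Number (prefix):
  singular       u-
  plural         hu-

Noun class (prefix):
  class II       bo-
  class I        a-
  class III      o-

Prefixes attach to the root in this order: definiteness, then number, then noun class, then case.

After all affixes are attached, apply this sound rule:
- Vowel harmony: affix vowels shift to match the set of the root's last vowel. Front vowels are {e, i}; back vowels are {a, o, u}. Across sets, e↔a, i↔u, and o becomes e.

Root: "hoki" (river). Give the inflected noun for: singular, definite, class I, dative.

Attach definiteness definite ka- → kahoki.
Attach number singular u- → ukahoki.
Attach noun class class I a- → aukahoki.
Attach case dative geg- (before vowel 'a') → gegaukahoki.
Apply vowel harmony: gegaukahoki → gegeikehoki.

gegeikehoki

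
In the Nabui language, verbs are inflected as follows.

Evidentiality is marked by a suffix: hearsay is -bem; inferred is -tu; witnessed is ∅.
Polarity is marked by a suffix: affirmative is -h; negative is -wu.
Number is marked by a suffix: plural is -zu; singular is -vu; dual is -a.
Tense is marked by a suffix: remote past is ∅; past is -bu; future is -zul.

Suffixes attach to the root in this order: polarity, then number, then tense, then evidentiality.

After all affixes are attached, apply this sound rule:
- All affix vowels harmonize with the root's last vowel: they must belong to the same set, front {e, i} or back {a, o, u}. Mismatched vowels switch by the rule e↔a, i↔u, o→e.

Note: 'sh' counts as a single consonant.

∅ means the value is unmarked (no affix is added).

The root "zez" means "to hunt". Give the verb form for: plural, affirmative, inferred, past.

zezhzibiti

Attach polarity affirmative -h → zezh.
Attach number plural -zu → zezhzu.
Attach tense past -bu → zezhzubu.
Attach evidentiality inferred -tu → zezhzubutu.
Apply vowel harmony: zezhzubutu → zezhzibiti.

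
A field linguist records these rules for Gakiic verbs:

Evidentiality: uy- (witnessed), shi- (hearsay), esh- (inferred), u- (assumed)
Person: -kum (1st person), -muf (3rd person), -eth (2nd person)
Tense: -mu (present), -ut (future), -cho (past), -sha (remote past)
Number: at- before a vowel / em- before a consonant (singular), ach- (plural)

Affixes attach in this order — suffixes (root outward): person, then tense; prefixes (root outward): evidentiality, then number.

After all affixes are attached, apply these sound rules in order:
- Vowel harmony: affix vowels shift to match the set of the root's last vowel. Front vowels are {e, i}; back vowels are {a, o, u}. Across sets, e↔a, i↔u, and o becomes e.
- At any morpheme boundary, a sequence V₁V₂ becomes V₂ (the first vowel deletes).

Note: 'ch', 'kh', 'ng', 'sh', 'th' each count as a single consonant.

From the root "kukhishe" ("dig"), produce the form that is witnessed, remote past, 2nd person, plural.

echiykukhishethshe

Attach evidentiality witnessed uy- → uykukhishe.
Attach person 2nd person -eth → uykukhisheeth.
Attach tense remote past -sha → uykukhisheethsha.
Attach number plural ach- → achuykukhisheethsha.
Apply vowel harmony: achuykukhisheethsha → echiykukhisheethshe.
Apply vowel deletion: echiykukhisheethshe → echiykukhishethshe.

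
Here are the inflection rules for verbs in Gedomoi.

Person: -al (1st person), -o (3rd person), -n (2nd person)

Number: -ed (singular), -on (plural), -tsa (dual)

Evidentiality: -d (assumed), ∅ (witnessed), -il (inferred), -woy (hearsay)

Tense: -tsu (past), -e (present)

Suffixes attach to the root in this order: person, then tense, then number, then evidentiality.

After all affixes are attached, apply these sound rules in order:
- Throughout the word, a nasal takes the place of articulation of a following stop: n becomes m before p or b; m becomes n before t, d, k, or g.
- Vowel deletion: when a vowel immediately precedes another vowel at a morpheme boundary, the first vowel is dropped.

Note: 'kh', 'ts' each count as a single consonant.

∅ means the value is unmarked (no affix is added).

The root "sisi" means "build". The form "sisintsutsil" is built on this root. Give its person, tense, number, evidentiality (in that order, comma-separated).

2nd person, past, dual, inferred

Segment: sisi-n-tsu-tsa-il.
person: -n → 2nd person.
tense: -tsu → past.
number: -tsa → dual.
evidentiality: -il → inferred.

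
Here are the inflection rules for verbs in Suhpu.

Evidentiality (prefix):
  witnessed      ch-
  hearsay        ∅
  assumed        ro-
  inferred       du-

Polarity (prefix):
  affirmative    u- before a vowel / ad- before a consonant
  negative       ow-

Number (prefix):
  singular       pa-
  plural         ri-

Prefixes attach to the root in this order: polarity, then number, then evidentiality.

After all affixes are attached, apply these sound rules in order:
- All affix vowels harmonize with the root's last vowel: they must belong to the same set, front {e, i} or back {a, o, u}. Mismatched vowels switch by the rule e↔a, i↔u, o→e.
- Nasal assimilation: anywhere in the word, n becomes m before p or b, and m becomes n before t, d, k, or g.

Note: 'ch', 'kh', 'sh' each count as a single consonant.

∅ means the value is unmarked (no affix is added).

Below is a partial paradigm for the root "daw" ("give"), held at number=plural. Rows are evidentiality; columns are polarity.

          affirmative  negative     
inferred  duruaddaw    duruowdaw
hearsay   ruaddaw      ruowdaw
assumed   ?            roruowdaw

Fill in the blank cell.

roruaddaw

Attach polarity affirmative ad- (before consonant 'd') → addaw.
Attach number plural ri- → riaddaw.
Attach evidentiality assumed ro- → roriaddaw.
Apply vowel harmony: roriaddaw → roruaddaw.
Nasal assimilation: no change.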